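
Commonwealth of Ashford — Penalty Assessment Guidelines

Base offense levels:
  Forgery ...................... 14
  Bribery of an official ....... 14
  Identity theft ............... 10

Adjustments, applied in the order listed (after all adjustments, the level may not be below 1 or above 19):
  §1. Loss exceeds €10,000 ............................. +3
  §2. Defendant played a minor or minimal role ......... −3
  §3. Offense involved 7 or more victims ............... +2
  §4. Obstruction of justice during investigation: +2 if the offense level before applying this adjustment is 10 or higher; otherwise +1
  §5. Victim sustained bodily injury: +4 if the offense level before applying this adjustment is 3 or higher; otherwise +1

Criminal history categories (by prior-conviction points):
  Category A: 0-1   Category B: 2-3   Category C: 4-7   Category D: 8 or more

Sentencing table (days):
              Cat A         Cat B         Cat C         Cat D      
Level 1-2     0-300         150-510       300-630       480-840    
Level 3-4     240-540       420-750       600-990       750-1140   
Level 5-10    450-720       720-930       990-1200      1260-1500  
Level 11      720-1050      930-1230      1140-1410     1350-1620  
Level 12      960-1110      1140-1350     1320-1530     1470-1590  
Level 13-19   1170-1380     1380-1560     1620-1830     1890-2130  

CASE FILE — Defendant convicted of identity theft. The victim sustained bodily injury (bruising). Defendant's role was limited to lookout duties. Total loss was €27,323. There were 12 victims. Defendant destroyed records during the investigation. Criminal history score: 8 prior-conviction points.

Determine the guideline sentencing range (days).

1890-2130 days

Base offense level for identity theft: 10.
§1 applies: 10 + 3 = 13.
§2 applies: 13 − 3 = 10.
§3 applies: 10 + 2 = 12.
§4 applies (level before this adjustment is 12 ≥ 10, so +2): 12 + 2 = 14.
§5 applies (level before this adjustment is 14 ≥ 3, so +4): 14 + 4 = 18.
Final offense level: 18.
Criminal history: 8 prior points → Category D (8+).
Level 18 falls in the 13-19 band.
Grid: Level 13-19 × Category D = 1890-2130 days.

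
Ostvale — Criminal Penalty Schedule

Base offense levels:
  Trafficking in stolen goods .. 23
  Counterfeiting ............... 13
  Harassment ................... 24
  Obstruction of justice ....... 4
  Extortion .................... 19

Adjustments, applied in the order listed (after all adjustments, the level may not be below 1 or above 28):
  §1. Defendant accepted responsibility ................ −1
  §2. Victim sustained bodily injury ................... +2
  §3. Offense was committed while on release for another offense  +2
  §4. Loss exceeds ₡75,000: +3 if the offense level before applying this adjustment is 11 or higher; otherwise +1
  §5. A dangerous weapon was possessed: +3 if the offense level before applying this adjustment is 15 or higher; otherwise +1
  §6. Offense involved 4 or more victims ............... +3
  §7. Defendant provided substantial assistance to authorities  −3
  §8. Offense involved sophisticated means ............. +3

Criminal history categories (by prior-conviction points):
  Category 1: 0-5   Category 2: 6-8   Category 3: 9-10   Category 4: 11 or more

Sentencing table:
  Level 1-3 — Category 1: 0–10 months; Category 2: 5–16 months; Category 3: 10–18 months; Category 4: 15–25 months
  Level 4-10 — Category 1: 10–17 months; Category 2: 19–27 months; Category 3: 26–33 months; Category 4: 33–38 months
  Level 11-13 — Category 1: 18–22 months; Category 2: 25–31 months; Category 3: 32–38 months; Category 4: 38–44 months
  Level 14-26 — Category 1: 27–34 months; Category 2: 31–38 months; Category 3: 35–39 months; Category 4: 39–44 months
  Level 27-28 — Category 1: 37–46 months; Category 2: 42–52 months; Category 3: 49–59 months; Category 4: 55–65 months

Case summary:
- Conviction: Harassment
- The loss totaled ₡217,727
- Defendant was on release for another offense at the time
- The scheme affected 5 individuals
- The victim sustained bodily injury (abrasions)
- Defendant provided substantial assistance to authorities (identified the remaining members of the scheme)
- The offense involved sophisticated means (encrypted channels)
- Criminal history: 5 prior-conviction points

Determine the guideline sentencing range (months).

Base offense level for harassment: 24.
§2 applies: 24 + 2 = 26.
§3 applies: 26 + 2 = 28.
§4 applies (level before this adjustment is 28 ≥ 11, so +3): 28 + 3 = 31.
§5 does not apply.
§6 applies: 31 + 3 = 34.
§7 applies: 34 − 3 = 31.
§8 applies: 31 + 3 = 34.
Level 34 exceeds the maximum of 28; capped at 28.
Final offense level: 28.
Criminal history: 5 prior points → Category 1 (0-5).
Level 28 falls in the 27-28 band.
Grid: Level 27-28 × Category 1 = 37-46 months.

37-46 months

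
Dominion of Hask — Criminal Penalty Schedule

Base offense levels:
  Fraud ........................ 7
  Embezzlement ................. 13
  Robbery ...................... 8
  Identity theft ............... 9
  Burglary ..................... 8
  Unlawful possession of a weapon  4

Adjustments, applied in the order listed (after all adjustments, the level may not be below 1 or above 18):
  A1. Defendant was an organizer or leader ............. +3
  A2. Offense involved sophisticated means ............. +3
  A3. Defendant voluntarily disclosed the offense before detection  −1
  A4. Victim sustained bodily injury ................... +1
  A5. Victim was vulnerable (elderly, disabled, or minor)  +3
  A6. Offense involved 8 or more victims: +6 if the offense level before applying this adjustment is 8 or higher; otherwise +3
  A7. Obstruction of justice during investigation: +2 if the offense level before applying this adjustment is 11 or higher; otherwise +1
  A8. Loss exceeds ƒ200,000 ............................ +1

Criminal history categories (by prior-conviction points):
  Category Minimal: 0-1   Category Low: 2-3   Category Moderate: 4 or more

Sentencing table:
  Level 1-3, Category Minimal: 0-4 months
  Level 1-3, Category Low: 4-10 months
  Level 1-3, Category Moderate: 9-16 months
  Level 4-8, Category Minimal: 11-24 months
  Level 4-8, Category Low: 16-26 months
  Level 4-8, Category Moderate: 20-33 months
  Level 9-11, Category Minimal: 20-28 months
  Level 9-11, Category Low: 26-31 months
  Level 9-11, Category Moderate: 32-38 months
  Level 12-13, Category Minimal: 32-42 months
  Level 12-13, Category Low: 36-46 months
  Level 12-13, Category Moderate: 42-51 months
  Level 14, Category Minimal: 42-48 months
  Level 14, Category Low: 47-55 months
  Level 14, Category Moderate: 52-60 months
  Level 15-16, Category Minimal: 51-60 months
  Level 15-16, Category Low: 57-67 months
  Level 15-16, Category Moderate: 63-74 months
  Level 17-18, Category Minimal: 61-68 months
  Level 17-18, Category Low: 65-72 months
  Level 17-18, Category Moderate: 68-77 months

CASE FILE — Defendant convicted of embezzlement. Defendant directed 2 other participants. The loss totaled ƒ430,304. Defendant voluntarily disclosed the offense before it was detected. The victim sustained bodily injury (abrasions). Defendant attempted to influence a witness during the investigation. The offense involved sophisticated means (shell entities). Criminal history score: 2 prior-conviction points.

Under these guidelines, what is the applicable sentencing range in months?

Base offense level for embezzlement: 13.
A1 applies: 13 + 3 = 16.
A2 applies: 16 + 3 = 19.
A3 applies: 19 − 1 = 18.
A4 applies: 18 + 1 = 19.
A6 does not apply.
A7 applies (level before this adjustment is 19 ≥ 11, so +2): 19 + 2 = 21.
A8 applies: 21 + 1 = 22.
Level 22 exceeds the maximum of 18; capped at 18.
Final offense level: 18.
Criminal history: 2 prior points → Category Low (2-3).
Level 18 falls in the 17-18 band.
Grid: Level 17-18 × Category Low = 65-72 months.

65-72 months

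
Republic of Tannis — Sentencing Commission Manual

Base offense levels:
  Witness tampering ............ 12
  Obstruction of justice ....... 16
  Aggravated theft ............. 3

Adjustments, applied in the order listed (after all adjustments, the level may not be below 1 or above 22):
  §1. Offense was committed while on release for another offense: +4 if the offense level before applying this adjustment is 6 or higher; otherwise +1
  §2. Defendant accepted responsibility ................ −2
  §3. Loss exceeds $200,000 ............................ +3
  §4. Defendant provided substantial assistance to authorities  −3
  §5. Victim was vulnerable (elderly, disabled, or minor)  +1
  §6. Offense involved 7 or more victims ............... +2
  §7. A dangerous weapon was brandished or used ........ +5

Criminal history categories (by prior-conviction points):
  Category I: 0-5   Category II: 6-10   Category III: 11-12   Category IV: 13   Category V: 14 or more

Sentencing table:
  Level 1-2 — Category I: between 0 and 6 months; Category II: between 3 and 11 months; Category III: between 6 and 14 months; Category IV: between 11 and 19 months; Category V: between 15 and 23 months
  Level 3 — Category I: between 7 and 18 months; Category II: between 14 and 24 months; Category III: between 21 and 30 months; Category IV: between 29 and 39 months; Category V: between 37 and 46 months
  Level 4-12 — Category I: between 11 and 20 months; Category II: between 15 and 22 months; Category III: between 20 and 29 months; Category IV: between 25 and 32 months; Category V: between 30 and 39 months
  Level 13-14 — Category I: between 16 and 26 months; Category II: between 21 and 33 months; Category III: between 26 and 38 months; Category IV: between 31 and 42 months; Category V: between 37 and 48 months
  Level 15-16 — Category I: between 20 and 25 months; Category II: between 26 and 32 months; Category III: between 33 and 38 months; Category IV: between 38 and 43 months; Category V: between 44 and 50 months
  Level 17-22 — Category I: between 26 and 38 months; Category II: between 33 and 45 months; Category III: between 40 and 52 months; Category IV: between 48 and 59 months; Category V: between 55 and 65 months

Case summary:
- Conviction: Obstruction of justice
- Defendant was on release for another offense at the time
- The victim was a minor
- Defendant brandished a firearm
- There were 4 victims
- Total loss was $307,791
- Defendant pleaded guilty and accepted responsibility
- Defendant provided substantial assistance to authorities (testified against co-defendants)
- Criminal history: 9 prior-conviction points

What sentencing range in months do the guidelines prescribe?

33-45 months

Base offense level for obstruction of justice: 16.
§1 applies (level before this adjustment is 16 ≥ 6, so +4): 16 + 4 = 20.
§2 applies: 20 − 2 = 18.
§3 applies: 18 + 3 = 21.
§4 applies: 21 − 3 = 18.
§5 applies: 18 + 1 = 19.
§7 applies: 19 + 5 = 24.
Level 24 exceeds the maximum of 22; capped at 22.
Final offense level: 22.
Criminal history: 9 prior points → Category II (6-10).
Level 22 falls in the 17-22 band.
Grid: Level 17-22 × Category II = 33-45 months.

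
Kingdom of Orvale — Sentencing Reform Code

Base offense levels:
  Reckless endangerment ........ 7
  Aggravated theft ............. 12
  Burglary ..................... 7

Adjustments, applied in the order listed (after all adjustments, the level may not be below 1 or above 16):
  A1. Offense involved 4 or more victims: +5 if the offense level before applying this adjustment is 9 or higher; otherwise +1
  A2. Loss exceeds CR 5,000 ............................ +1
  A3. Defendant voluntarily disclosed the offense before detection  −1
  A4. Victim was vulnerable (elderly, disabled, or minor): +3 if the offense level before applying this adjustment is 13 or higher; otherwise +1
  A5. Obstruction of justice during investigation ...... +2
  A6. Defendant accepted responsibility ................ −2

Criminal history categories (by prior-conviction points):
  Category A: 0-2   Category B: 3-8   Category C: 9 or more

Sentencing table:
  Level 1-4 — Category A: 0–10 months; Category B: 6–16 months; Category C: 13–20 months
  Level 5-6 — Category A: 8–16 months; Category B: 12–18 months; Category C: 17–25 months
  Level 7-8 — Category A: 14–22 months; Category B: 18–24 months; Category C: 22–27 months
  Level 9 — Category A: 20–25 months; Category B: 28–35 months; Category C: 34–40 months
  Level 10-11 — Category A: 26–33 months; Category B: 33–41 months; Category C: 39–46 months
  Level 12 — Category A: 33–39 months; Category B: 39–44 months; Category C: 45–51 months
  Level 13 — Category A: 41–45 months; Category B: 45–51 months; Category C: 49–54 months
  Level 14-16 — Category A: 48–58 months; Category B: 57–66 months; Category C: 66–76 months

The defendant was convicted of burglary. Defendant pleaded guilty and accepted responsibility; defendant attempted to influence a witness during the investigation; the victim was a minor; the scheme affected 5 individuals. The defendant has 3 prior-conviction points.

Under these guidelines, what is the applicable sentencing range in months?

28-35 months

Base offense level for burglary: 7.
A1 applies (level before this adjustment is 7 < 9, so +1): 7 + 1 = 8.
A4 applies (level before this adjustment is 8 < 13, so +1): 8 + 1 = 9.
A5 applies: 9 + 2 = 11.
A6 applies: 11 − 2 = 9.
Final offense level: 9.
Criminal history: 3 prior points → Category B (3-8).
Level 9 falls in the 9 band.
Grid: Level 9 × Category B = 28-35 months.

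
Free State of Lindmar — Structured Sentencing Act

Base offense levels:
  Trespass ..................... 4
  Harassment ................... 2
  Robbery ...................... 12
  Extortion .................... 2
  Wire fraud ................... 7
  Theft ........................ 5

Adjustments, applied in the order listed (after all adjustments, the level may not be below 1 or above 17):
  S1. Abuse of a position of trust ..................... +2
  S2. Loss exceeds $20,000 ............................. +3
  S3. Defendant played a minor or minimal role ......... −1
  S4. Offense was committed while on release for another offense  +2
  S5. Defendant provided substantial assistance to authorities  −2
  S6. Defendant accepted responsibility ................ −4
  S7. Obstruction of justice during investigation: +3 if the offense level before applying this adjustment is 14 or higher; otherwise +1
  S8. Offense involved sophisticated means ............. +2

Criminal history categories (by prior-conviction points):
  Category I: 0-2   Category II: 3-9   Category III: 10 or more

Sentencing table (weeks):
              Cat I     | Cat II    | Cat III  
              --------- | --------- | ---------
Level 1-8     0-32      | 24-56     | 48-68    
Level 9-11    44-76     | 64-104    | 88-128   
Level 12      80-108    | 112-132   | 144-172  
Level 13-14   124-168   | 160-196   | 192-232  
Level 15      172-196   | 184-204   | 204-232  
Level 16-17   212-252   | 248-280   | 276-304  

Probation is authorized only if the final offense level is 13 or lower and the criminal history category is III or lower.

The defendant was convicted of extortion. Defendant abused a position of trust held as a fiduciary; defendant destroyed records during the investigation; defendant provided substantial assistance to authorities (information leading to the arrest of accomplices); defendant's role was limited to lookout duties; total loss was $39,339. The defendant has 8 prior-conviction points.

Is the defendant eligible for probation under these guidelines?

Yes

Base offense level for extortion: 2.
S1 applies: 2 + 2 = 4.
S2 applies: 4 + 3 = 7.
S3 applies: 7 − 1 = 6.
S5 applies: 6 − 2 = 4.
S6 does not apply.
S7 applies (level before this adjustment is 4 < 14, so +1): 4 + 1 = 5.
S8 does not apply.
Final offense level: 5.
Criminal history: 8 prior points → Category II (3-9).
Level 5 falls in the 1-8 band.
Grid: Level 1-8 × Category II = 24-56 weeks.
Probation check: level 5 ≤ 13 and category II ≤ III → eligible.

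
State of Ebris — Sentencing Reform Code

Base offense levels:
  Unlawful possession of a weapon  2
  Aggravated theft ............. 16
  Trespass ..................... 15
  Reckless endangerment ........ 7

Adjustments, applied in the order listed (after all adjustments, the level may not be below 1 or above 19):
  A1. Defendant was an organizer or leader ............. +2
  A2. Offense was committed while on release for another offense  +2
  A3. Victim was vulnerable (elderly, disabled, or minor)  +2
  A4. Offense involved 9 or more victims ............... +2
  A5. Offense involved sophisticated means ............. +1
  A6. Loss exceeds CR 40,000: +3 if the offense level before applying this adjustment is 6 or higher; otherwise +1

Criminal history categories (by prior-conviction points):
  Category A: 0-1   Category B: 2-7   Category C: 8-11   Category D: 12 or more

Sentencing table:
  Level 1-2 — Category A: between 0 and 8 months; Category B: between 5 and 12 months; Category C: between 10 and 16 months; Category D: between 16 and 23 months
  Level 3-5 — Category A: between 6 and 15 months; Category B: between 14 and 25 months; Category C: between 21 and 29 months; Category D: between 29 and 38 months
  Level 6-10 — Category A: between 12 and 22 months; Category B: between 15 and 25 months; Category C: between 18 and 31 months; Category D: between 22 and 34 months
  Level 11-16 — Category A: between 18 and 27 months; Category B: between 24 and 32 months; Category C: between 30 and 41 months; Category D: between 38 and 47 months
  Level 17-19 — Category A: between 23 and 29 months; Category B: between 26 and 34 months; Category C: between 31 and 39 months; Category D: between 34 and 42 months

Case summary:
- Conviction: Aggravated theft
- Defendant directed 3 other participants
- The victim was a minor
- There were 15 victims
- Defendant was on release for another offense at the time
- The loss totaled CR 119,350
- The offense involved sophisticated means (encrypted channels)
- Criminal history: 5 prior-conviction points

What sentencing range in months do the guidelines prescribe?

26-34 months

Base offense level for aggravated theft: 16.
A1 applies: 16 + 2 = 18.
A2 applies: 18 + 2 = 20.
A3 applies: 20 + 2 = 22.
A4 applies: 22 + 2 = 24.
A5 applies: 24 + 1 = 25.
A6 applies (level before this adjustment is 25 ≥ 6, so +3): 25 + 3 = 28.
Level 28 exceeds the maximum of 19; capped at 19.
Final offense level: 19.
Criminal history: 5 prior points → Category B (2-7).
Level 19 falls in the 17-19 band.
Grid: Level 17-19 × Category B = 26-34 months.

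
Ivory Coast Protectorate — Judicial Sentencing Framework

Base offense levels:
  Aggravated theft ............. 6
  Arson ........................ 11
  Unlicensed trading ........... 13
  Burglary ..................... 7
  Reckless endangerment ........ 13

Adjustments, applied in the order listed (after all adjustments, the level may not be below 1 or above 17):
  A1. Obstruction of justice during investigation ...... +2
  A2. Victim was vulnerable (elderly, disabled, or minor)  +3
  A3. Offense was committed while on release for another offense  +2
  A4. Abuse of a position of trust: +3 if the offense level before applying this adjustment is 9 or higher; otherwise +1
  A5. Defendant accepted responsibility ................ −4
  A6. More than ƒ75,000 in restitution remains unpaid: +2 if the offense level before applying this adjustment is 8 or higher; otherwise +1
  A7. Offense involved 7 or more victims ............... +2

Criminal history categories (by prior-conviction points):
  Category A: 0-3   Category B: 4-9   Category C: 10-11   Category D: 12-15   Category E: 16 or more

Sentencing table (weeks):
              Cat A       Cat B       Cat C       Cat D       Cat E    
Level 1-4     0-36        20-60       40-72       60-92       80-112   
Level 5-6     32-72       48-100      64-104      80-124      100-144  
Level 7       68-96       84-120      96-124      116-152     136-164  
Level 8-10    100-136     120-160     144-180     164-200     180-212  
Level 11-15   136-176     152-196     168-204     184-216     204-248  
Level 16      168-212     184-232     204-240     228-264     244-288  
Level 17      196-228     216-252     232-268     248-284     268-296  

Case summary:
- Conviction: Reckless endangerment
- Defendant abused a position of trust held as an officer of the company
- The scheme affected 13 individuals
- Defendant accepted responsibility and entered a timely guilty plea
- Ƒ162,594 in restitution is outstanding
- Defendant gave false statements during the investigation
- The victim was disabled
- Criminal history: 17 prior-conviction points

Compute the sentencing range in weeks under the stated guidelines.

Base offense level for reckless endangerment: 13.
A1 applies: 13 + 2 = 15.
A2 applies: 15 + 3 = 18.
A3 does not apply.
A4 applies (level before this adjustment is 18 ≥ 9, so +3): 18 + 3 = 21.
A5 applies: 21 − 4 = 17.
A6 applies (level before this adjustment is 17 ≥ 8, so +2): 17 + 2 = 19.
A7 applies: 19 + 2 = 21.
Level 21 exceeds the maximum of 17; capped at 17.
Final offense level: 17.
Criminal history: 17 prior points → Category E (16+).
Level 17 falls in the 17 band.
Grid: Level 17 × Category E = 268-296 weeks.

268-296 weeks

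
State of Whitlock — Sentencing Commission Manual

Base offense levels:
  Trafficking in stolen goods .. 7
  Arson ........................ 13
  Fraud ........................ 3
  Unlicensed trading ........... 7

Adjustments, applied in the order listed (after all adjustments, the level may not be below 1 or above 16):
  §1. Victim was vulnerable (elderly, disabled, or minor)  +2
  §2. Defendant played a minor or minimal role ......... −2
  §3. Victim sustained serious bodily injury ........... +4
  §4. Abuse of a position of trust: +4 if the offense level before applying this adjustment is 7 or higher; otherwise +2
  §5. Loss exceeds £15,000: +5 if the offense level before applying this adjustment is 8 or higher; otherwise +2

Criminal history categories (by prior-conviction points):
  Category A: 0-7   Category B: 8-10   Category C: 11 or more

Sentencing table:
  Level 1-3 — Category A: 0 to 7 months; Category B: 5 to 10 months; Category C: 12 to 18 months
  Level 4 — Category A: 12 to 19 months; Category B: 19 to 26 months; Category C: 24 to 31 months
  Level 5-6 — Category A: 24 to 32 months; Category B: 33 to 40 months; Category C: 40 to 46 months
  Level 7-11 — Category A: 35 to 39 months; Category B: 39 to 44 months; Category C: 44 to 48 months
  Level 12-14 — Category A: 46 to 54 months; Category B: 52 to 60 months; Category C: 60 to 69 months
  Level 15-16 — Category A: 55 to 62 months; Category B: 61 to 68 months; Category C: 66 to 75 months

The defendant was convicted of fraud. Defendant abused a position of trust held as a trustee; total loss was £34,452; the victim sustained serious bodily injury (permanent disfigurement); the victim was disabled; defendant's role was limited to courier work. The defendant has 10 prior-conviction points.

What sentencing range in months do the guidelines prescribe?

61-68 months

Base offense level for fraud: 3.
§1 applies: 3 + 2 = 5.
§2 applies: 5 − 2 = 3.
§3 applies: 3 + 4 = 7.
§4 applies (level before this adjustment is 7 ≥ 7, so +4): 7 + 4 = 11.
§5 applies (level before this adjustment is 11 ≥ 8, so +5): 11 + 5 = 16.
Final offense level: 16.
Criminal history: 10 prior points → Category B (8-10).
Level 16 falls in the 15-16 band.
Grid: Level 15-16 × Category B = 61-68 months.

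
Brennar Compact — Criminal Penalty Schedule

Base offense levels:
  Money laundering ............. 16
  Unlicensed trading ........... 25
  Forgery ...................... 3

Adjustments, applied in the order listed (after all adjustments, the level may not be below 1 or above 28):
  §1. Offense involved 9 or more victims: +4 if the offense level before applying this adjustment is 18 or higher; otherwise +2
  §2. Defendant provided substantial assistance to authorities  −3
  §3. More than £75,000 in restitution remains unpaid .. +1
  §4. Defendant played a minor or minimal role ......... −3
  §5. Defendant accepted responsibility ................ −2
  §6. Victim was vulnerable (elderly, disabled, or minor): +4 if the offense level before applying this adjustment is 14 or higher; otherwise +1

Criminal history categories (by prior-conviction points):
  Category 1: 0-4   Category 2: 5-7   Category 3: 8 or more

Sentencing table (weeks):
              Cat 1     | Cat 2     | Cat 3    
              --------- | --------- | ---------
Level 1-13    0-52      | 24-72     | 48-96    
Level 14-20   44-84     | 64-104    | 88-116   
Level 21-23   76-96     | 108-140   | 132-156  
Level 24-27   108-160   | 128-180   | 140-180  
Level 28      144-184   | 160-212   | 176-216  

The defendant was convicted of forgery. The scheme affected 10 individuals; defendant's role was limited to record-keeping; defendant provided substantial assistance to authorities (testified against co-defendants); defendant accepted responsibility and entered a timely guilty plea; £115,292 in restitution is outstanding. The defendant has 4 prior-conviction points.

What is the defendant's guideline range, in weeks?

Base offense level for forgery: 3.
§1 applies (level before this adjustment is 3 < 18, so +2): 3 + 2 = 5.
§2 applies: 5 − 3 = 2.
§3 applies: 2 + 1 = 3.
§4 applies: 3 − 3 = 0.
§5 applies: 0 − 2 = -2.
§6 does not apply.
Level -2 is below the minimum of 1; floored at 1.
Final offense level: 1.
Criminal history: 4 prior points → Category 1 (0-4).
Level 1 falls in the 1-13 band.
Grid: Level 1-13 × Category 1 = 0-52 weeks.

0-52 weeks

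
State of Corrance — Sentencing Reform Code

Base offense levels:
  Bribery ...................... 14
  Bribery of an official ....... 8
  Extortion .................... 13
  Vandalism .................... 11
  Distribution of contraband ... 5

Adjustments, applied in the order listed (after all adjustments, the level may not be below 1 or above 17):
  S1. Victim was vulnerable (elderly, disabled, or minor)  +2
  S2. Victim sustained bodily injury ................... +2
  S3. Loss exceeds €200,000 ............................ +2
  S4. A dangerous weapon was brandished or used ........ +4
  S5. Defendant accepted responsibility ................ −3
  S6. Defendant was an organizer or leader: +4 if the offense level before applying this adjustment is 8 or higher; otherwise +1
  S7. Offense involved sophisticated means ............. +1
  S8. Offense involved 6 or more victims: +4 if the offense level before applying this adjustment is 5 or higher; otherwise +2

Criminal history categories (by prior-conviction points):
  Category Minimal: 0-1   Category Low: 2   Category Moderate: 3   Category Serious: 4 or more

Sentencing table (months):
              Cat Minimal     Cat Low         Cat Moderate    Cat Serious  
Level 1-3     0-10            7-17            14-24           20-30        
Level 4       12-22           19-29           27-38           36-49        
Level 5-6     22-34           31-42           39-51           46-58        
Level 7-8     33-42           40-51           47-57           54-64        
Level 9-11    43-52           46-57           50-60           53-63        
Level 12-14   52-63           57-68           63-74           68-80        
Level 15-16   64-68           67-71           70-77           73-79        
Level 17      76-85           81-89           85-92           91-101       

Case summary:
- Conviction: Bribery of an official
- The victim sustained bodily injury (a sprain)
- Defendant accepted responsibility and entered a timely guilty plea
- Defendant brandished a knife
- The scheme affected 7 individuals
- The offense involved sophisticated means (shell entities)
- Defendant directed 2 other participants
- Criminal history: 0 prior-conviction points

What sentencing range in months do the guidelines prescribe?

76-85 months

Base offense level for bribery of an official: 8.
S2 applies: 8 + 2 = 10.
S4 applies: 10 + 4 = 14.
S5 applies: 14 − 3 = 11.
S6 applies (level before this adjustment is 11 ≥ 8, so +4): 11 + 4 = 15.
S7 applies: 15 + 1 = 16.
S8 applies (level before this adjustment is 16 ≥ 5, so +4): 16 + 4 = 20.
Level 20 exceeds the maximum of 17; capped at 17.
Final offense level: 17.
Criminal history: 0 prior points → Category Minimal (0-1).
Level 17 falls in the 17 band.
Grid: Level 17 × Category Minimal = 76-85 months.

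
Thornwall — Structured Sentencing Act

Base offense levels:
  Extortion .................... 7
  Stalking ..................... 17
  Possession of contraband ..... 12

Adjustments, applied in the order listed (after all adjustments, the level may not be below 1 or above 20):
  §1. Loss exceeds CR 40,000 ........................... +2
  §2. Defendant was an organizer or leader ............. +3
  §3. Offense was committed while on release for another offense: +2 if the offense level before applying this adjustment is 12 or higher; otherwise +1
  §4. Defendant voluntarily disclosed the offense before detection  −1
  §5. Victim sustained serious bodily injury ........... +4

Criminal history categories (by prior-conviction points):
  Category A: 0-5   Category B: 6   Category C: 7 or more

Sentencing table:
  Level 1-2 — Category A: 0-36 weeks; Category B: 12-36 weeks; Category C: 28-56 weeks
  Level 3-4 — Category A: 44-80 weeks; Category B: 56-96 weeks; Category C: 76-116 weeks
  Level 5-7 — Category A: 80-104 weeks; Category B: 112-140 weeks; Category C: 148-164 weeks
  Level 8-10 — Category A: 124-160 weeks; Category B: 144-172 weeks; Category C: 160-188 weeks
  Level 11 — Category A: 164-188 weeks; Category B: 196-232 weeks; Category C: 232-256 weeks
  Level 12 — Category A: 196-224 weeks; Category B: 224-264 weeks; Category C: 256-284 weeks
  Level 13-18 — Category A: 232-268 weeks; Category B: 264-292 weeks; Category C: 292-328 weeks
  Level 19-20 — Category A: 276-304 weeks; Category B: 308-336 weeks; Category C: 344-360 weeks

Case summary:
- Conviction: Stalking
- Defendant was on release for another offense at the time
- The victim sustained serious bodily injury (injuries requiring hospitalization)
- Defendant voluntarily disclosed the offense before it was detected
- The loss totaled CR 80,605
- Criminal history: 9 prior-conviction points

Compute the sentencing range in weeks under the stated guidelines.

344-360 weeks

Base offense level for stalking: 17.
§1 applies: 17 + 2 = 19.
§2 does not apply.
§3 applies (level before this adjustment is 19 ≥ 12, so +2): 19 + 2 = 21.
§4 applies: 21 − 1 = 20.
§5 applies: 20 + 4 = 24.
Level 24 exceeds the maximum of 20; capped at 20.
Final offense level: 20.
Criminal history: 9 prior points → Category C (7+).
Level 20 falls in the 19-20 band.
Grid: Level 19-20 × Category C = 344-360 weeks.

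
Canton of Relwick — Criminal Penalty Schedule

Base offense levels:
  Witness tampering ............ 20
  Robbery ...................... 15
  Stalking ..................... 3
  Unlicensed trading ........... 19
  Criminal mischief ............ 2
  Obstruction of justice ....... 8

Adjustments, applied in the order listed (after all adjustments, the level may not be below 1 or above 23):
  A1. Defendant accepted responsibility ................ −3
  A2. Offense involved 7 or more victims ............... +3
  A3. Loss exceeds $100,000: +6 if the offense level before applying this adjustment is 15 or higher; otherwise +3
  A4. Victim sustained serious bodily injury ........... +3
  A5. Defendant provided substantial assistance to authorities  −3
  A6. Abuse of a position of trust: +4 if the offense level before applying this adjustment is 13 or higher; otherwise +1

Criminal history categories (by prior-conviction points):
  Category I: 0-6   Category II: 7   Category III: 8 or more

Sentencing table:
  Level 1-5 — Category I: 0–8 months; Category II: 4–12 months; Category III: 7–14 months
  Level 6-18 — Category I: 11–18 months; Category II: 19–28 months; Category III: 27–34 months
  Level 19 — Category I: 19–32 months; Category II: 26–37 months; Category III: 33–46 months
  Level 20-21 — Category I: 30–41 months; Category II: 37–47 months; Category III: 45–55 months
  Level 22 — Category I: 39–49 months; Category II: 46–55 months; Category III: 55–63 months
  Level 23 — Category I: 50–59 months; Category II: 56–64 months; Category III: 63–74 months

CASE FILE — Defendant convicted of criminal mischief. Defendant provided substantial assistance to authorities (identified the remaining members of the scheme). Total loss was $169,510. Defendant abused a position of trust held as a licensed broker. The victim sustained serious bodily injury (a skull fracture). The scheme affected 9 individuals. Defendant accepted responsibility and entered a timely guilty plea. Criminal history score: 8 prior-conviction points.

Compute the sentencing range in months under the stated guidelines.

Base offense level for criminal mischief: 2.
A1 applies: 2 − 3 = -1.
A2 applies: -1 + 3 = 2.
A3 applies (level before this adjustment is 2 < 15, so +3): 2 + 3 = 5.
A4 applies: 5 + 3 = 8.
A5 applies: 8 − 3 = 5.
A6 applies (level before this adjustment is 5 < 13, so +1): 5 + 1 = 6.
Final offense level: 6.
Criminal history: 8 prior points → Category III (8+).
Level 6 falls in the 6-18 band.
Grid: Level 6-18 × Category III = 27-34 months.

27-34 months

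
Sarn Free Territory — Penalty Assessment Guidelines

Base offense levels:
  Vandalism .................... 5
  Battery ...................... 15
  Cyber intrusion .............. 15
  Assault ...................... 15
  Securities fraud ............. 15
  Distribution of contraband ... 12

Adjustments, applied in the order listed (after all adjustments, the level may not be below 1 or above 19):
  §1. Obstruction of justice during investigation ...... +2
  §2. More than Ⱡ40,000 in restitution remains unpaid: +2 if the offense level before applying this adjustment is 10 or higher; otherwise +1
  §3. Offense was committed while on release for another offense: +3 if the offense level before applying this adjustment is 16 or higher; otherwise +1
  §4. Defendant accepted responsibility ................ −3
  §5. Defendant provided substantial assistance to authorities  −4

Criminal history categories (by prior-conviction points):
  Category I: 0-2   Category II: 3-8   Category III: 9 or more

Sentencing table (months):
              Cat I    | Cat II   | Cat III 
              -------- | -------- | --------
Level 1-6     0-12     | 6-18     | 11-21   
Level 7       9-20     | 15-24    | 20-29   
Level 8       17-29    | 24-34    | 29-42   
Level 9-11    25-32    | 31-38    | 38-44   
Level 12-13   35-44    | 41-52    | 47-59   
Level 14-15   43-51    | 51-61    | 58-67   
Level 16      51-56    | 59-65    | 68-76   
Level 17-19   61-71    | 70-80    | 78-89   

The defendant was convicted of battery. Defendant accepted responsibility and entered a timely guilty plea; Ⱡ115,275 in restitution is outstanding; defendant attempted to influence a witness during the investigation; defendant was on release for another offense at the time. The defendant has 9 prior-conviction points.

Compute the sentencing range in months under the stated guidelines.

78-89 months

Base offense level for battery: 15.
§1 applies: 15 + 2 = 17.
§2 applies (level before this adjustment is 17 ≥ 10, so +2): 17 + 2 = 19.
§3 applies (level before this adjustment is 19 ≥ 16, so +3): 19 + 3 = 22.
§4 applies: 22 − 3 = 19.
§5 does not apply.
Final offense level: 19.
Criminal history: 9 prior points → Category III (9+).
Level 19 falls in the 17-19 band.
Grid: Level 17-19 × Category III = 78-89 months.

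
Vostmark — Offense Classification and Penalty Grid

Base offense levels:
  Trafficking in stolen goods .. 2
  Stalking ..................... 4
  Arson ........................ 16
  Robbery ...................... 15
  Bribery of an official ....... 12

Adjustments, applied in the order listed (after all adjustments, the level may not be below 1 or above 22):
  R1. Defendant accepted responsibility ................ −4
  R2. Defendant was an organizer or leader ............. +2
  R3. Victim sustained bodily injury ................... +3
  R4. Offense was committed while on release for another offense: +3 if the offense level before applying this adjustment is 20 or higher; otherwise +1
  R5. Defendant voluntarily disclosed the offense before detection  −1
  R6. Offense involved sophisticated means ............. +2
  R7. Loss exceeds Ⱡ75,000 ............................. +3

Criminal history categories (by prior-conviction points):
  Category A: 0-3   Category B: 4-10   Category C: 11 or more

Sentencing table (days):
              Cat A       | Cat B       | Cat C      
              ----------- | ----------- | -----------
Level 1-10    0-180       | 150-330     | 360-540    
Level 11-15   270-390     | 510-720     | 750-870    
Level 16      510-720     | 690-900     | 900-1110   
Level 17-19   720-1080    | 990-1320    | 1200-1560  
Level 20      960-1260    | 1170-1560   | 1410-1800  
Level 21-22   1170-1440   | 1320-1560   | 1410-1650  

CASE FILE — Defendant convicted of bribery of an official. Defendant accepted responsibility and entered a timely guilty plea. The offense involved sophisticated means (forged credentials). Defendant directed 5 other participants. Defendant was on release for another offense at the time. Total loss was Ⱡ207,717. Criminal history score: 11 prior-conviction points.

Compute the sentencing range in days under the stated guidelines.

900-1110 days

Base offense level for bribery of an official: 12.
R1 applies: 12 − 4 = 8.
R2 applies: 8 + 2 = 10.
R4 applies (level before this adjustment is 10 < 20, so +1): 10 + 1 = 11.
R5 does not apply.
R6 applies: 11 + 2 = 13.
R7 applies: 13 + 3 = 16.
Final offense level: 16.
Criminal history: 11 prior points → Category C (11+).
Level 16 falls in the 16 band.
Grid: Level 16 × Category C = 900-1110 days.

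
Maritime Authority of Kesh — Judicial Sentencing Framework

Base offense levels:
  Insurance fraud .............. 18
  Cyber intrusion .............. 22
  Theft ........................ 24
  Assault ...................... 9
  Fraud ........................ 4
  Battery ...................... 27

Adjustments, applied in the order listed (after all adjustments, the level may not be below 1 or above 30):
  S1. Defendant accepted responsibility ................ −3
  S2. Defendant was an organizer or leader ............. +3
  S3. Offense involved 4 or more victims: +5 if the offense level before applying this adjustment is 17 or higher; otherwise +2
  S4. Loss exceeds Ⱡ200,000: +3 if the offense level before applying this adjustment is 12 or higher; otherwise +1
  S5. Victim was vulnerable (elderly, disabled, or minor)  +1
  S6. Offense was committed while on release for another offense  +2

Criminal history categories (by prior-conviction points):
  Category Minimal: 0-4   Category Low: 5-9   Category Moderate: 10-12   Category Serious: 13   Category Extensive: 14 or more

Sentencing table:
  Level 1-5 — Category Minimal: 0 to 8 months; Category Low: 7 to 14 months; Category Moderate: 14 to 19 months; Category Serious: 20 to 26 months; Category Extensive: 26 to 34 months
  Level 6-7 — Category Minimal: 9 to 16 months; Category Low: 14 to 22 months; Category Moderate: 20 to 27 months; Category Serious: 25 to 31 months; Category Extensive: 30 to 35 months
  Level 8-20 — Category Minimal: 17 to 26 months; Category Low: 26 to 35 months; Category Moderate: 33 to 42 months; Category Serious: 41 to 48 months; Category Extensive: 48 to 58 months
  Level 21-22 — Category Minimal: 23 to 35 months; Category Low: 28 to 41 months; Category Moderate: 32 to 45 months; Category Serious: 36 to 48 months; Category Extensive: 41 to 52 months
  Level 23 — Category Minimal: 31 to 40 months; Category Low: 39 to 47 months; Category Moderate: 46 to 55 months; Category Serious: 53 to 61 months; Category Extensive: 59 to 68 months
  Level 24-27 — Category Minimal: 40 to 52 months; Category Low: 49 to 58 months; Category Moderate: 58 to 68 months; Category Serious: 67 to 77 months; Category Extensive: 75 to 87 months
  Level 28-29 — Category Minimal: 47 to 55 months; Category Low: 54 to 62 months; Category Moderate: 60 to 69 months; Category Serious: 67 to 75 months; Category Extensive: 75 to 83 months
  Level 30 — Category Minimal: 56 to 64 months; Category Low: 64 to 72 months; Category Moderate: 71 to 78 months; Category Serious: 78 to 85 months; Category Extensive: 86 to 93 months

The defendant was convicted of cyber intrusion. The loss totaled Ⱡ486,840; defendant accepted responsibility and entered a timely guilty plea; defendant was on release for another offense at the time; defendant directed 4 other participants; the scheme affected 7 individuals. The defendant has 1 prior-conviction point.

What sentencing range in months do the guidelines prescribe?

Base offense level for cyber intrusion: 22.
S1 applies: 22 − 3 = 19.
S2 applies: 19 + 3 = 22.
S3 applies (level before this adjustment is 22 ≥ 17, so +5): 22 + 5 = 27.
S4 applies (level before this adjustment is 27 ≥ 12, so +3): 27 + 3 = 30.
S6 applies: 30 + 2 = 32.
Level 32 exceeds the maximum of 30; capped at 30.
Final offense level: 30.
Criminal history: 1 prior point → Category Minimal (0-4).
Level 30 falls in the 30 band.
Grid: Level 30 × Category Minimal = 56-64 months.

56-64 months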